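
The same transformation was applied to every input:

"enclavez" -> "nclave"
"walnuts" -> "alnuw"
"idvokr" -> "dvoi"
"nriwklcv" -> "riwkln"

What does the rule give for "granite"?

The transformation: delete the last 2 characters, then move the first character to the end.
For "granite", step one produces "grani"; step two turns that into "ranig".

ranig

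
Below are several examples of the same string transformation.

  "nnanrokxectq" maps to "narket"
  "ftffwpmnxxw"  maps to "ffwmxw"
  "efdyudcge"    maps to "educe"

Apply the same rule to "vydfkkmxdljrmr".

vdkmdjm

What's happening: keep every other character starting from the first (positions 1st, 3rd, 5th, ...).
On "vydfkkmxdljrmr" that produces "vdkmdjm".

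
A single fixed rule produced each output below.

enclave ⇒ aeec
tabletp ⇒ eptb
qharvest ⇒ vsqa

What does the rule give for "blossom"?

The pattern: keep every other character starting from the first (positions 1st, 3rd, 5th, ...), then move the last 2 characters to the front (rotate right by 2).
Applying both steps to "blossom": "bosm", then "smbo".

smbo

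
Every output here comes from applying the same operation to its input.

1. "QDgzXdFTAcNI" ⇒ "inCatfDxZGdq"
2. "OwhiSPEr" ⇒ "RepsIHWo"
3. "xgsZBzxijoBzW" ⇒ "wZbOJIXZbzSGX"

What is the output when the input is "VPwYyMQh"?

HqmYyWpv

The pattern: reverse the string, then flip the case of every letter.
Applying both steps to "VPwYyMQh": "hQMyYwPV", then "HqmYyWpv".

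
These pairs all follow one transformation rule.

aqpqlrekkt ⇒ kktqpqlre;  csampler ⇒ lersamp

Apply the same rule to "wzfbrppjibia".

biazfbrppji

The rule is to delete the first character, then move the last 3 characters to the front (rotate right by 3).
On "wzfbrppjibia" that produces "biazfbrppji".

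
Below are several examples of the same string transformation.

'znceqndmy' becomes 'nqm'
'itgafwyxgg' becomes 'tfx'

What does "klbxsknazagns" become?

lsag

Each output is the input with this applied: keep one character in every 3, starting at position 2 (positions 2nd, 5th, 8th, ...).
So "klbxsknazagns" becomes "lsag".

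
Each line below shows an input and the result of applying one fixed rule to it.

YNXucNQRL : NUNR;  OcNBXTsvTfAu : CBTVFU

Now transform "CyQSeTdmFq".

In each case the input is transformed by: keep every other character starting from the second (positions 2nd, 4th, 6th, ...), then convert every letter to uppercase.
For "CyQSeTdmFq", step one produces "ySTmq"; step two turns that into "YSTMQ".

YSTMQ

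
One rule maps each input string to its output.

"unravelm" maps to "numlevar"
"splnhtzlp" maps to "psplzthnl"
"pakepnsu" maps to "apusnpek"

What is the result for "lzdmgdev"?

zlvedgmd

In each case the input is transformed by: move the first 2 characters to the end (rotate left by 2), then reverse the string.
For "lzdmgdev", step one produces "dmgdevlz"; step two turns that into "zlvedgmd".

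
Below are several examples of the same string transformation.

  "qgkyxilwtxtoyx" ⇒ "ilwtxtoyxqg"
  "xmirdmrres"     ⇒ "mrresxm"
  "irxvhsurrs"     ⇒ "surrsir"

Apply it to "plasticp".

The rule is to move the first 2 characters to the end (rotate left by 2), then delete the first 3 characters.
Working it through for "plasticp": intermediate "asticppl", final "icppl".

icppl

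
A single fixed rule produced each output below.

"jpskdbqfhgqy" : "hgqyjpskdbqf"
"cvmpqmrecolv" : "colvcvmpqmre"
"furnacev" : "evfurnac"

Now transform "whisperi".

riwhispe

The rule is to swap the front and back halves of the string, then move the first 2 characters to the end (rotate left by 2).
Starting from "whisperi": after the first operation, "periwhis"; after the second, "riwhispe".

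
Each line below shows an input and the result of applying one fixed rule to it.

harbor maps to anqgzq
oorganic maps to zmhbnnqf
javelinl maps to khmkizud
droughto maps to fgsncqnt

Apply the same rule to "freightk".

fgsjeqdh

Each output is the input with this applied: swap the front and back halves of the string, then shift every letter 1 place backward in the alphabet (wrapping around).
"freightk" → "ghtkfrei" → "fgsjeqdh".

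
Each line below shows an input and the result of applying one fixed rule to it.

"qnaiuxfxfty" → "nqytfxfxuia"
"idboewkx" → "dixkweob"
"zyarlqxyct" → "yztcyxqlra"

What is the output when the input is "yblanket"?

Looking at the pairs, the operation is to reverse the string, then move the last 2 characters to the front (rotate right by 2).
Working it through for "yblanket": intermediate "teknalby", final "byteknal".

byteknal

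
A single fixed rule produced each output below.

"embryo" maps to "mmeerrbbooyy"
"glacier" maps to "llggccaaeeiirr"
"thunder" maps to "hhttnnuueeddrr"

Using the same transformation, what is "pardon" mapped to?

In each case the input is transformed by: swap each adjacent pair of characters (1↔2, 3↔4, ...), then double every character.
On "pardon": the first step gives "apdrno", and the second then gives "aappddrrnnoo".

aappddrrnnoo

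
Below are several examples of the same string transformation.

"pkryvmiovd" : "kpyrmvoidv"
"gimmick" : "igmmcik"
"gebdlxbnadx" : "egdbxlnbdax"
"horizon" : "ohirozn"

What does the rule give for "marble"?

The pattern: swap each adjacent pair of characters (1↔2, 3↔4, ...).
Doing the same to "marble": "ambrel".

ambrel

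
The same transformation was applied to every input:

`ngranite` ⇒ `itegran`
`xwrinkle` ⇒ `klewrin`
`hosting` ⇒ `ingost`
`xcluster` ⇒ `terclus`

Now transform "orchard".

What's happening: delete the first character, then move the last 3 characters to the front (rotate right by 3).
For "orchard", step one produces "rchard"; step two turns that into "ardrch".
(Check on "xcluster": → "cluster" → "terclus" ✓)

ardrch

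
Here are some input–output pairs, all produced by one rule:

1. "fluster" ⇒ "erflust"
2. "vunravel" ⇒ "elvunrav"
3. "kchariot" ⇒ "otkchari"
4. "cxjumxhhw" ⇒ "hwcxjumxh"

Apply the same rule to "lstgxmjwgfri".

rilstgxmjwgf

Each output is the input with this applied: move the last 2 characters to the front (rotate right by 2).
For "lstgxmjwgfri" the result is "rilstgxmjwgf".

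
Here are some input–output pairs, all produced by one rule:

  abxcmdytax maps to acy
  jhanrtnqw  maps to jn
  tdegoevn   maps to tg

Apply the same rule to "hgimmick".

The pattern: keep one character in every 3, starting at position 1 (positions 1st, 4th, 7th, ...), then delete the last character.
Working it through for "hgimmick": intermediate "hmc", final "hm".

hm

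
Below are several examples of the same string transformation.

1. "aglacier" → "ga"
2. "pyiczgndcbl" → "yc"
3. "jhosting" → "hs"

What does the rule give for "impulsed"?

mu

Rule — keep every other character starting from the second (positions 2nd, 4th, 6th, ...), then keep only the first 2 characters.
"impulsed" → "mu".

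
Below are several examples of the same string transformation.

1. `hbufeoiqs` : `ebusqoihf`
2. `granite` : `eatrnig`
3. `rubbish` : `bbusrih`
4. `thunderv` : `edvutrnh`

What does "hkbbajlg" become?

balkjhgb

Looking at the pairs, the operation is to sort the characters into reverse alphabetical order, then move the last 2 characters to the front (rotate right by 2).
On "hkbbajlg" that produces "balkjhgb".
(Check on "hbufeoiqs": → "usqoihfeb" → "ebusqoihf" ✓)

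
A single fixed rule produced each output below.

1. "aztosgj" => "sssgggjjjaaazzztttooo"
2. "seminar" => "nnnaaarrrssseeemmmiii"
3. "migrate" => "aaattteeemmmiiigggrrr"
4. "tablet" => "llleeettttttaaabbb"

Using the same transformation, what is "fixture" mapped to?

What's happening: move the last 3 characters to the front (rotate right by 3), then repeat every character 3 times.
"fixture" → "urefixt" → "uuurrreeefffiiixxxttt".

uuurrreeefffiiixxxttt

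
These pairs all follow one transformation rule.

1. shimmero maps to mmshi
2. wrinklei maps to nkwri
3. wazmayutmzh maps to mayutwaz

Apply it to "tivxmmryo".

xmmtiv

The transformation: delete the last 3 characters, then move the first 3 characters to the end (rotate left by 3).
Starting from "tivxmmryo": after the first operation, "tivxmm"; after the second, "xmmtiv".
(Check on "shimmero": → "shimm" → "mmshi" ✓)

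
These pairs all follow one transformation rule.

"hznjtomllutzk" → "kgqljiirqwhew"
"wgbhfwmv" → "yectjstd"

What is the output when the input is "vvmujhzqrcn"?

The transformation: shift every letter 3 places backward in the alphabet (wrapping around), then move the first 2 characters to the end (rotate left by 2).
On "vvmujhzqrcn": the first step gives "ssjrgewnozk", and the second then gives "jrgewnozkss".

jrgewnozkss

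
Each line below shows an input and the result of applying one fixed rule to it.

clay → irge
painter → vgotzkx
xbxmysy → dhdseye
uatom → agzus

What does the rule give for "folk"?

Each output is the input with this applied: shift every letter 6 places forward in the alphabet (wrapping around).
For "folk" the result is "lurq".

lurq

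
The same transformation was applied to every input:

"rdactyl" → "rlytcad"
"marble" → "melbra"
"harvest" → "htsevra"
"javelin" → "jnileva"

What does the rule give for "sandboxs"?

ssxobdna

Rule — move the first character to the end, then reverse the string.
On "sandboxs": the first step gives "andboxss", and the second then gives "ssxobdna".
(Check on "javelin": → "avelinj" → "jnileva" ✓)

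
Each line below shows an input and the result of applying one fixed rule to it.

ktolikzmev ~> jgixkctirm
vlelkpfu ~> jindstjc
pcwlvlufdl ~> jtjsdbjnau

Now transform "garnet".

In each case the input is transformed by: move the first 3 characters to the end (rotate left by 3), then shift every letter 2 places backward in the alphabet (wrapping around).
Starting from "garnet": after the first operation, "netgar"; after the second, "lcreyp".

lcreyp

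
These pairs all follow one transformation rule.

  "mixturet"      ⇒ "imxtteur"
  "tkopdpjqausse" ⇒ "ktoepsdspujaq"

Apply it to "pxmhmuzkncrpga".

Each output is the input with this applied: move the first character to the end, then take characters alternately from the front and the back (1st, last, 2nd, 2nd-last, ...).
On "pxmhmuzkncrpga": the first step gives "xmhmuzkncrpgap", and the second then gives "xpmahgmpurzckn".

xpmahgmpurzckn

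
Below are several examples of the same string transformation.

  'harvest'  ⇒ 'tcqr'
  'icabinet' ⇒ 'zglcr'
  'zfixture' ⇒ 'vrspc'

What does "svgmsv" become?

kqt

The rule is to shift every letter 2 places backward in the alphabet (wrapping around), then delete the first 3 characters.
Applying both steps to "svgmsv": "qtekqt", then "kqt".
(Check on "icabinet": → "gayzglcr" → "zglcr" ✓)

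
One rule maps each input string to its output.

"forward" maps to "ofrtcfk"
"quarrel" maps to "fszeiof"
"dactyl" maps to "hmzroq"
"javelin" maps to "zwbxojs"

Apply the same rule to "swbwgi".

kuwgkp

Rule — move the last 3 characters to the front (rotate right by 3), then shift every letter 12 places backward in the alphabet (wrapping around).
Applying both steps to "swbwgi": "wgiswb", then "kuwgkp".
(Check on "quarrel": → "relquar" → "fszeiof" ✓)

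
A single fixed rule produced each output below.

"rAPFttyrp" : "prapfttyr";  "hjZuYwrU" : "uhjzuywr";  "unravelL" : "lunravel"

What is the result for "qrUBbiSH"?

Each output is the input with this applied: move the last character to the front, then convert every letter to lowercase.
Working it through for "qrUBbiSH": intermediate "HqrUBbiS", final "hqrubbis".

hqrubbis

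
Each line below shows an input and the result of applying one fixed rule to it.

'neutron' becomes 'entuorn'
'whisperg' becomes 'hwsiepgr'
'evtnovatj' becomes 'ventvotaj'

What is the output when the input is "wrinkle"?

rwnilke

Each output is the input with this applied: swap each adjacent pair of characters (1↔2, 3↔4, ...).
"wrinkle" → "rwnilke".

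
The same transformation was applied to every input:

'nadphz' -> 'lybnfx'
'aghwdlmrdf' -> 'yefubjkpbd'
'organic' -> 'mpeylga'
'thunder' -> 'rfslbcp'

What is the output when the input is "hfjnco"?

Looking at the pairs, the operation is to shift every letter 2 places backward in the alphabet (wrapping around).
For "hfjnco" the result is "fdhlam".

fdhlam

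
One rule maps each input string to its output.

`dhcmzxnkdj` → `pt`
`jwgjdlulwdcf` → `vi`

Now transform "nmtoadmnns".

Looking at the pairs, the operation is to shift every letter 12 places forward in the alphabet (wrapping around), then keep only the first 2 characters.
Applying both steps to "nmtoadmnns": "zyfampyzze", then "zy".

zy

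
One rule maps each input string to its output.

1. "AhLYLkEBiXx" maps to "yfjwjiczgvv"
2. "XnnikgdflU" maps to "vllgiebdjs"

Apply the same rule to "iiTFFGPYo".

Looking at the pairs, the operation is to shift every letter 2 places backward in the alphabet (wrapping around), then convert every letter to lowercase.
For "iiTFFGPYo" the result is "ggrddenwm".
(Check on "AhLYLkEBiXx": → "YfJWJiCZgVv" → "yfjwjiczgvv" ✓)

ggrddenwm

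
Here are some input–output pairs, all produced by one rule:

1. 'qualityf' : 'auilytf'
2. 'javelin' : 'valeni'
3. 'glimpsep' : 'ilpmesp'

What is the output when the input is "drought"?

Looking at the pairs, the operation is to delete the first character, then swap each adjacent pair of characters (1↔2, 3↔4, ...).
On "drought": the first step gives "rought", and the second then gives "orguth".
(Check on "glimpsep": → "limpsep" → "ilpmesp" ✓)

orguth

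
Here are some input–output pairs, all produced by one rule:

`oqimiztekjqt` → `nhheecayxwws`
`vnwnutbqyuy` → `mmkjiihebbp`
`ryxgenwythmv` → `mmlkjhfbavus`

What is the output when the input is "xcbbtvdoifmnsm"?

The rule is to sort the characters into reverse alphabetical order, then shift every letter 12 places backward in the alphabet (wrapping around).
"xcbbtvdoifmnsm" → "xvtsonmmifdcbb" → "ljhgcbaawtrqpp".

ljhgcbaawtrqpp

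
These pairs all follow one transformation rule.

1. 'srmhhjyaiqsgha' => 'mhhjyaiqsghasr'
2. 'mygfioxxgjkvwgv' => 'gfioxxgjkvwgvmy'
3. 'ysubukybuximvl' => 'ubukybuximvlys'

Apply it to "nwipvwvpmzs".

What's happening: move the first 2 characters to the end (rotate left by 2).
So "nwipvwvpmzs" becomes "ipvwvpmzsnw".

ipvwvpmzsnw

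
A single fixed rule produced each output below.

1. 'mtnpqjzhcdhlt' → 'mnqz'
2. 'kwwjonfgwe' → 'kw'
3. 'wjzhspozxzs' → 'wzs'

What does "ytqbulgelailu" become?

yqug

Rule — keep every other character starting from the first (positions 1st, 3rd, 5th, ...), then delete the last 3 characters.
Starting from "ytqbulgelailu": after the first operation, "yqugliu"; after the second, "yqug".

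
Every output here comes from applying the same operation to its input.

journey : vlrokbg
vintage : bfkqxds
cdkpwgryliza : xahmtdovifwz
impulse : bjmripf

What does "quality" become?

vrxifqn

The rule is to shift every letter 3 places backward in the alphabet (wrapping around), then swap the first and last characters.
Applying both steps to "quality": "nrxifqv", then "vrxifqn".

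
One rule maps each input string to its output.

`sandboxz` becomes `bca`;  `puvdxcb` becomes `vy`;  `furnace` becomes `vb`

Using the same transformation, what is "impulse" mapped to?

nm

Rule — keep one character in every 3, starting at position 2 (positions 2nd, 5th, 8th, ...), then shift every letter 1 place forward in the alphabet (wrapping around).
For "impulse", step one produces "ml"; step two turns that into "nm".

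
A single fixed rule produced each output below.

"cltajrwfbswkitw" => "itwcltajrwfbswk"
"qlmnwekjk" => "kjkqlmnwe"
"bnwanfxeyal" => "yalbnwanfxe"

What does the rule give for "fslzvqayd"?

The transformation: move the last 3 characters to the front (rotate right by 3).
On "fslzvqayd" that produces "aydfslzvq".

aydfslzvq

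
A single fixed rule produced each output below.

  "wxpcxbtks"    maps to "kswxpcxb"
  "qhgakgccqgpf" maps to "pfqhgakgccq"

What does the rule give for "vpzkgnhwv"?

Rule — move the last 2 characters to the front (rotate right by 2), then delete the last character.
Applying that to "vpzkgnhwv" gives "wvvpzkgn".

wvvpzkgn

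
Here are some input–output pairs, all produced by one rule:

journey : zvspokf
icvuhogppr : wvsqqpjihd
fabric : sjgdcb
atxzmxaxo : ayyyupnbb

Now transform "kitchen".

uoljifd

The pattern: sort the characters into reverse alphabetical order, then shift every letter 1 place forward in the alphabet (wrapping around).
Starting from "kitchen": after the first operation, "tnkihec"; after the second, "uoljifd".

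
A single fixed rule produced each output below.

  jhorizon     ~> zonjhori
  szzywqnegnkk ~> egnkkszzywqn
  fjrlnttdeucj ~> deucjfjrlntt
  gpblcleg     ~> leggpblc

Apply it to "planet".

The transformation: move the first character to the end, then swap the front and back halves of the string.
On "planet": the first step gives "lanetp", and the second then gives "etplan".

etplan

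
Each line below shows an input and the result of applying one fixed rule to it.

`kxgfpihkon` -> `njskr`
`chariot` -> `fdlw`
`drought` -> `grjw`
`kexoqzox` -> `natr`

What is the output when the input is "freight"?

ihjw

What's happening: shift every letter 3 places forward in the alphabet (wrapping around), then keep every other character starting from the first (positions 1st, 3rd, 5th, ...).
On "freight": the first step gives "iuhljkw", and the second then gives "ihjw".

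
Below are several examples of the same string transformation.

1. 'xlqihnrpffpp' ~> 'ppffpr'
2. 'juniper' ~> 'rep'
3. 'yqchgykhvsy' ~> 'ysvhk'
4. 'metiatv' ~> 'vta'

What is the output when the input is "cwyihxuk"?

Each output is the input with this applied: take characters alternately from the front and the back (1st, last, 2nd, 2nd-last, ...), then keep every other character starting from the second (positions 2nd, 4th, 6th, ...).
"cwyihxuk" → "ckwuyxih" → "kuxh".

kuxh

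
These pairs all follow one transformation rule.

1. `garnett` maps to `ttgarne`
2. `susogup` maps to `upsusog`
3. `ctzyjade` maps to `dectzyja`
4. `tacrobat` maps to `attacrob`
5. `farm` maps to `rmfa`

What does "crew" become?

ewcr

In each case the input is transformed by: move the last 2 characters to the front (rotate right by 2).
"crew" → "ewcr".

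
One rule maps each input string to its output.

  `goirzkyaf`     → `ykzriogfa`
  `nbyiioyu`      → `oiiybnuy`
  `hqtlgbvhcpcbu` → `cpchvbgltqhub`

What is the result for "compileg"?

lipmocge

The pattern: move the last 2 characters to the front (rotate right by 2), then reverse the string.
Applying both steps to "compileg": "egcompil", then "lipmocge".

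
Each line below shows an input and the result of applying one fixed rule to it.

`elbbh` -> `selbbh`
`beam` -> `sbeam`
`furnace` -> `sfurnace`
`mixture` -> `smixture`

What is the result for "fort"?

sfort

What's happening: prepend "s".
For "fort" the result is "sfort".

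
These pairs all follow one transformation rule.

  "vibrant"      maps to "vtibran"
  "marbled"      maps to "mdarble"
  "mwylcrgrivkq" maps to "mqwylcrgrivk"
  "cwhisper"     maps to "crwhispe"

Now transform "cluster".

The rule is to swap the first and last characters, then move the last character to the front.
On "cluster" that produces "crluste".

crluste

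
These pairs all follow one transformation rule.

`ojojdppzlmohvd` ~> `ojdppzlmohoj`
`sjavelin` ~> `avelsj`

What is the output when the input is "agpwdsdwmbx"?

What's happening: delete the last 2 characters, then move the first 2 characters to the end (rotate left by 2).
Starting from "agpwdsdwmbx": after the first operation, "agpwdsdwm"; after the second, "pwdsdwmag".

pwdsdwmag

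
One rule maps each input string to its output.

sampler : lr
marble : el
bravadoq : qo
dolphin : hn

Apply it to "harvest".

et

Each output is the input with this applied: swap each adjacent pair of characters (1↔2, 3↔4, ...), then keep only the last 2 characters.
Starting from "harvest": after the first operation, "ahvrset"; after the second, "et".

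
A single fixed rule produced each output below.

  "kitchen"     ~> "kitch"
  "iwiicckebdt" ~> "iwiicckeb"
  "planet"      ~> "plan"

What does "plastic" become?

plast

What's happening: delete the last 2 characters.
So "plastic" becomes "plast".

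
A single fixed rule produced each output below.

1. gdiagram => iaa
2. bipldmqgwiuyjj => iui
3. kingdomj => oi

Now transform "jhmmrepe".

ee

Rule — move the first 2 characters to the end (rotate left by 2), then keep only the vowels.
On "jhmmrepe": the first step gives "mmrepejh", and the second then gives "ee".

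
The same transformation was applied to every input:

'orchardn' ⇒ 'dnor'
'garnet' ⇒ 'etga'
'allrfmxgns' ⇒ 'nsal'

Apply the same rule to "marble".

Looking at the pairs, the operation is to move the first 2 characters to the end (rotate left by 2), then keep only the last 4 characters.
Starting from "marble": after the first operation, "rblema"; after the second, "lema".

lema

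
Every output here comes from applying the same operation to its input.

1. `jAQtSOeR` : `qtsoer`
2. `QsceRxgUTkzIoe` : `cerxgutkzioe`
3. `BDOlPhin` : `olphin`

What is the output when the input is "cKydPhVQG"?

ydphvqg

Looking at the pairs, the operation is to delete the first 2 characters, then convert every letter to lowercase.
Working it through for "cKydPhVQG": intermediate "ydPhVQG", final "ydphvqg".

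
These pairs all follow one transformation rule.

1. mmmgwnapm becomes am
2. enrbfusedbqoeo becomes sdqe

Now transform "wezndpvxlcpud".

The pattern: keep every other character starting from the first (positions 1st, 3rd, 5th, ...), then delete the first 3 characters.
On "wezndpvxlcpud" that produces "vlpd".

vlpd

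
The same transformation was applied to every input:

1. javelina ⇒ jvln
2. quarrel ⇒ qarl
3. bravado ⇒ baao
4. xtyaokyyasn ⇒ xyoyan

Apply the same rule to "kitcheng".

kthn

The pattern: keep every other character starting from the first (positions 1st, 3rd, 5th, ...).
On "kitcheng" that produces "kthn".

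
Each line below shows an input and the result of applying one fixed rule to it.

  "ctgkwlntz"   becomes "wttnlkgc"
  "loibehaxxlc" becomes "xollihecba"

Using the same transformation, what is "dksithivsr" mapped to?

The pattern: sort the characters into reverse alphabetical order, then delete the first character.
For "dksithivsr", step one produces "vtssrkiihd"; step two turns that into "tssrkiihd".

tssrkiihd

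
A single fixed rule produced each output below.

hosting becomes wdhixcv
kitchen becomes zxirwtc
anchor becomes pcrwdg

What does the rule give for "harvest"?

In each case the input is transformed by: shift every letter 11 places backward in the alphabet (wrapping around).
For "harvest" the result is "wpgkthi".

wpgkthi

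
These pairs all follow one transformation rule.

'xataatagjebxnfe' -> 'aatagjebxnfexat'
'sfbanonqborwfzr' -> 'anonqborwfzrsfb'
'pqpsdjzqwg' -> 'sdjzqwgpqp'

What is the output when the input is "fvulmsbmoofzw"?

lmsbmoofzwfvu

The transformation: move the first 3 characters to the end (rotate left by 3).
So "fvulmsbmoofzw" becomes "lmsbmoofzwfvu".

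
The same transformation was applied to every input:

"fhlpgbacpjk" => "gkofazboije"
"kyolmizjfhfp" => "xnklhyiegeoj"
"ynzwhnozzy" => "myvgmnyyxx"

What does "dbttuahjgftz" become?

asstzgifesyc

The rule is to shift every letter 1 place backward in the alphabet (wrapping around), then move the first character to the end.
Starting from "dbttuahjgftz": after the first operation, "casstzgifesy"; after the second, "asstzgifesyc".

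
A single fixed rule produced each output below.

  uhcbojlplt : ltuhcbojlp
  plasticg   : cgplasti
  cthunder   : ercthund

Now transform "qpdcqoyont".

The rule is to move the last 2 characters to the front (rotate right by 2).
For "qpdcqoyont" the result is "ntqpdcqoyo".

ntqpdcqoyo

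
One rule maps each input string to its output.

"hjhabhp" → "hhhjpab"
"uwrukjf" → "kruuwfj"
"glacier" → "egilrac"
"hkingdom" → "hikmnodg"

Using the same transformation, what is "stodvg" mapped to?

Each output is the input with this applied: sort the characters into alphabetical order, then move the first 2 characters to the end (rotate left by 2).
Applying that to "stodvg" gives "ostvdg".

ostvdg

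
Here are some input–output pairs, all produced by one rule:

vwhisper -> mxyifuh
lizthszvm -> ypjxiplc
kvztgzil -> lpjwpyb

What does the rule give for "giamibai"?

The transformation: shift every letter 10 places backward in the alphabet (wrapping around), then delete the first character.
"giamibai" → "wyqcyrqy" → "yqcyrqy".

yqcyrqy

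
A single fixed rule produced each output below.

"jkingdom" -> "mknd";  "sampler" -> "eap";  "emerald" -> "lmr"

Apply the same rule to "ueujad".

dej

What's happening: keep every other character starting from the second (positions 2nd, 4th, 6th, ...), then move the last character to the front.
Working it through for "ueujad": intermediate "ejd", final "dej".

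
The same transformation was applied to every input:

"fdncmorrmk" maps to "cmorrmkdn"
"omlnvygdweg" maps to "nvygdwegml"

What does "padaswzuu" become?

Rule — delete the first character, then move the first 2 characters to the end (rotate left by 2).
Applying both steps to "padaswzuu": "adaswzuu", then "aswzuuad".

aswzuuad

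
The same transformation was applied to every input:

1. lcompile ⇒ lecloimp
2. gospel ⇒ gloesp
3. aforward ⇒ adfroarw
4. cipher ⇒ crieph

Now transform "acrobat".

Each output is the input with this applied: take characters alternately from the front and the back (1st, last, 2nd, 2nd-last, ...).
Applying that to "acrobat" gives "atcarbo".

atcarbo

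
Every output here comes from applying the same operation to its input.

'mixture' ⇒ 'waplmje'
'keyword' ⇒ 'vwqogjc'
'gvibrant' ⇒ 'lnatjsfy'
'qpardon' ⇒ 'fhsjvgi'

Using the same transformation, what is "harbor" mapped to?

The transformation: swap the first and last characters, then shift every letter 8 places backward in the alphabet (wrapping around).
"harbor" → "jsjtgz".

jsjtgz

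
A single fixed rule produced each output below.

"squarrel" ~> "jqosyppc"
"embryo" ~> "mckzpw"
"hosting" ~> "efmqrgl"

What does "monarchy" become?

Each output is the input with this applied: move the last character to the front, then shift every letter 2 places backward in the alphabet (wrapping around).
Starting from "monarchy": after the first operation, "ymonarch"; after the second, "wkmlypaf".

wkmlypaf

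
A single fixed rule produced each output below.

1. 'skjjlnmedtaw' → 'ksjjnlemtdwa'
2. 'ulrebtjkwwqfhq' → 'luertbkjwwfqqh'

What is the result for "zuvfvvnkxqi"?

uzfvvvknqxi

The rule is to swap each adjacent pair of characters (1↔2, 3↔4, ...).
On "zuvfvvnkxqi" that produces "uzfvvvknqxi".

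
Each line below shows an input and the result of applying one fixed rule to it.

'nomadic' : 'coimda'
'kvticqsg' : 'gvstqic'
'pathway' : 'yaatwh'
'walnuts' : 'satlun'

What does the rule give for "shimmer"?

rheimm

Looking at the pairs, the operation is to take characters alternately from the front and the back (1st, last, 2nd, 2nd-last, ...), then delete the first character.
"shimmer" → "srheimm" → "rheimm".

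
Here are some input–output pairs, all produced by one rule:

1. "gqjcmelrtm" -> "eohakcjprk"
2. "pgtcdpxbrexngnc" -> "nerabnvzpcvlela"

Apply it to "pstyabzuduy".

The rule is to shift every letter 2 places backward in the alphabet (wrapping around).
Applying that to "pstyabzuduy" gives "nqrwyzxsbsw".

nqrwyzxsbsw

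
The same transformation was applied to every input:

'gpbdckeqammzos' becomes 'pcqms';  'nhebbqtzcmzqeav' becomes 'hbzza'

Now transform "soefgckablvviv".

ogavv

In each case the input is transformed by: keep one character in every 3, starting at position 2 (positions 2nd, 5th, 8th, ...).
"soefgckablvviv" → "ogavv".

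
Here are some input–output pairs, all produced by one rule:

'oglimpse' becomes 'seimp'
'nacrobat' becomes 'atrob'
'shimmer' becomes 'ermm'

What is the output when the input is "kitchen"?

Looking at the pairs, the operation is to delete the first 3 characters, then move the last 2 characters to the front (rotate right by 2).
Working it through for "kitchen": intermediate "chen", final "ench".

ench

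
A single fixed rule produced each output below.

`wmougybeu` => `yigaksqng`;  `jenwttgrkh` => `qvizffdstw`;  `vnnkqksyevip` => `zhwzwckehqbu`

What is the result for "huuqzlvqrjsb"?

gtcgxlchvdne

The rule is to swap each adjacent pair of characters (1↔2, 3↔4, ...), then shift every letter 12 places forward in the alphabet (wrapping around).
For "huuqzlvqrjsb", step one produces "uhqulzqvjrbs"; step two turns that into "gtcgxlchvdne".
(Check on "jenwttgrkh": → "ejwnttrghk" → "qvizffdstw" ✓)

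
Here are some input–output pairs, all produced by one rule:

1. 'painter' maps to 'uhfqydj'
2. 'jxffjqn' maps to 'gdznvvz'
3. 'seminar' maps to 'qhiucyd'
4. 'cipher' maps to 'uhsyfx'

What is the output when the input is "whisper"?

Rule — move the last 2 characters to the front (rotate right by 2), then shift every letter 10 places backward in the alphabet (wrapping around).
On "whisper" that produces "uhmxyif".

uhmxyif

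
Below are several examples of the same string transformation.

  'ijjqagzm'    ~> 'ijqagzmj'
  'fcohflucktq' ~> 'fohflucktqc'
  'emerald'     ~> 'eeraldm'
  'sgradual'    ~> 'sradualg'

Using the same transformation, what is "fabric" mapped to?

fbrica

In each case the input is transformed by: move the first character to the end, then swap the first and last characters.
Working it through for "fabric": intermediate "abricf", final "fbrica".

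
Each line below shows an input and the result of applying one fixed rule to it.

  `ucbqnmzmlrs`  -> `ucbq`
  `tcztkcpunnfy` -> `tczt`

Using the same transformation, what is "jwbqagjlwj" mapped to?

jwbq

Looking at the pairs, the operation is to keep only the first 4 characters.
"jwbqagjlwj" → "jwbq".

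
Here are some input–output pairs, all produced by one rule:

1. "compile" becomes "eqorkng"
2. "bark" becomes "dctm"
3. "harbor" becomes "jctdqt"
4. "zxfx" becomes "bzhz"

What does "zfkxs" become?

The pattern: shift every letter 2 places forward in the alphabet (wrapping around).
"zfkxs" → "bhmzu".

bhmzu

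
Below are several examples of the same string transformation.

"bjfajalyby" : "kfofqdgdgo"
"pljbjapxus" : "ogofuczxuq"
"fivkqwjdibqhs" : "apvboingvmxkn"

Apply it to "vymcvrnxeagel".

rhawscjfljqad

Each output is the input with this applied: shift every letter 5 places forward in the alphabet (wrapping around), then move the first 2 characters to the end (rotate left by 2).
Applying that to "vymcvrnxeagel" gives "rhawscjfljqad".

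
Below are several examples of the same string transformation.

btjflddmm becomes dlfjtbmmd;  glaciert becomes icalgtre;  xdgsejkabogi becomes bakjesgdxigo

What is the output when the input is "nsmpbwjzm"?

wbpmsnmzj

What's happening: move the last 3 characters to the front (rotate right by 3), then reverse the string.
"nsmpbwjzm" → "jzmnsmpbw" → "wbpmsnmzj".
(Check on "btjflddmm": → "dmmbtjfld" → "dlfjtbmmd" ✓)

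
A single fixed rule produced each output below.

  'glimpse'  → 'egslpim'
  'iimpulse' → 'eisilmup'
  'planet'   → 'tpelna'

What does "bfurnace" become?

Looking at the pairs, the operation is to take characters alternately from the front and the back (1st, last, 2nd, 2nd-last, ...), then swap each adjacent pair of characters (1↔2, 3↔4, ...).
"bfurnace" → "befcuarn" → "ebcfaunr".

ebcfaunr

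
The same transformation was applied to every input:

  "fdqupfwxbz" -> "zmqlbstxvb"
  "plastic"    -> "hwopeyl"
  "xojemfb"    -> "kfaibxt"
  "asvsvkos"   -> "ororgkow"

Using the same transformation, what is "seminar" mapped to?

aiejwno

The rule is to shift every letter 4 places backward in the alphabet (wrapping around), then move the first character to the end.
For "seminar", step one produces "oaiejwn"; step two turns that into "aiejwno".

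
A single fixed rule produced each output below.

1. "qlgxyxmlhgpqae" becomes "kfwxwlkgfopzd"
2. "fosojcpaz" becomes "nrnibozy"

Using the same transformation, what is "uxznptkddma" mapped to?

wymosjcclz

The rule is to delete the first character, then shift every letter 1 place backward in the alphabet (wrapping around).
"uxznptkddma" → "xznptkddma" → "wymosjcclz".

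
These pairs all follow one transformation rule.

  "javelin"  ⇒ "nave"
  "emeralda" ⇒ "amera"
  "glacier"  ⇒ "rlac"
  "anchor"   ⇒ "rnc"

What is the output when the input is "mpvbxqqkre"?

The pattern: swap the first and last characters, then delete the last 3 characters.
For "mpvbxqqkre" the result is "epvbxqq".

epvbxqq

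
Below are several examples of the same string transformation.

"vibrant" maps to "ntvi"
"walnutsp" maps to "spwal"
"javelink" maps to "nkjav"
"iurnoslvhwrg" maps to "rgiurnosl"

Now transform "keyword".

Each output is the input with this applied: move the last 2 characters to the front (rotate right by 2), then delete the last 3 characters.
Starting from "keyword": after the first operation, "rdkeywo"; after the second, "rdke".
(Check on "walnutsp": → "spwalnut" → "spwal" ✓)

rdke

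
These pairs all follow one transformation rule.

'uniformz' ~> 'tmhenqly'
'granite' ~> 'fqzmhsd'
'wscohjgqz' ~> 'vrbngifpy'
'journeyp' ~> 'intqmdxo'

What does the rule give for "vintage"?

What's happening: shift every letter 1 place backward in the alphabet (wrapping around).
Applying that to "vintage" gives "uhmszfd".

uhmszfd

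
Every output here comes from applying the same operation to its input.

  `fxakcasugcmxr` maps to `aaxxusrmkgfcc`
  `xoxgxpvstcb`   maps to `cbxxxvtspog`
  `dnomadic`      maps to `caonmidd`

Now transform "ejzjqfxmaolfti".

In each case the input is transformed by: sort the characters into reverse alphabetical order, then move the last 2 characters to the front (rotate right by 2).
"ejzjqfxmaolfti" → "zxtqomljjiffea" → "eazxtqomljjiff".

eazxtqomljjiff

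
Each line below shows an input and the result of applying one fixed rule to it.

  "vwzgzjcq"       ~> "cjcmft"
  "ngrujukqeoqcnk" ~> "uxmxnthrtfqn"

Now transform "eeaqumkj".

Looking at the pairs, the operation is to shift every letter 3 places forward in the alphabet (wrapping around), then delete the first 2 characters.
On "eeaqumkj": the first step gives "hhdtxpnm", and the second then gives "dtxpnm".

dtxpnm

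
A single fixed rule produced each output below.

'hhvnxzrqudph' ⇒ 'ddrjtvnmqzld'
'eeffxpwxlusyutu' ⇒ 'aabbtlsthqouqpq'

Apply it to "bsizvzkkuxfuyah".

In each case the input is transformed by: shift every letter 4 places backward in the alphabet (wrapping around).
Applying that to "bsizvzkkuxfuyah" gives "xoevrvggqtbquwd".

xoevrvggqtbquwd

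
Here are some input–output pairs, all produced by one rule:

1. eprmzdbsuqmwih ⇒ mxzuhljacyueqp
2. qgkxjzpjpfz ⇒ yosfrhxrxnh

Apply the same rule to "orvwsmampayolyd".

The rule is to shift every letter 8 places forward in the alphabet (wrapping around).
On "orvwsmampayolyd" that produces "wzdeauiuxigwtgl".

wzdeauiuxigwtgl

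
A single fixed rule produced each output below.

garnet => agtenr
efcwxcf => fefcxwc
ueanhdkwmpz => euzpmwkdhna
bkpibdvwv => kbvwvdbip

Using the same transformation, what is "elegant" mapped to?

letnage

The transformation: reverse the string, then move the last 2 characters to the front (rotate right by 2).
For "elegant", step one produces "tnagele"; step two turns that into "letnage".
(Check on "bkpibdvwv": → "vwvdbipkb" → "kbvwvdbip" ✓)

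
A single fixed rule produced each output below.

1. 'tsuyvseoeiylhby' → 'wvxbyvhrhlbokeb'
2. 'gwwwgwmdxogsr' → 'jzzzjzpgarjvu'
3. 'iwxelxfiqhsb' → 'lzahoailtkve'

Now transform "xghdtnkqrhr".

ajkgwqntuku

The transformation: shift every letter 3 places forward in the alphabet (wrapping around).
So "xghdtnkqrhr" becomes "ajkgwqntuku".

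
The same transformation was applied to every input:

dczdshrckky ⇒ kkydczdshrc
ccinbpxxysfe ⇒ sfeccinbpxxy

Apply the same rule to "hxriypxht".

The transformation: move the last 3 characters to the front (rotate right by 3).
For "hxriypxht" the result is "xhthxriyp".

xhthxriyp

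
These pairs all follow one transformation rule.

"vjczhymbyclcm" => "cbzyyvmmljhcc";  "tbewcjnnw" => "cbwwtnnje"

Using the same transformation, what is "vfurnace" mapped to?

The transformation: sort the characters into reverse alphabetical order, then move the last 2 characters to the front (rotate right by 2).
Working it through for "vfurnace": intermediate "vurnfeca", final "cavurnfe".

cavurnfe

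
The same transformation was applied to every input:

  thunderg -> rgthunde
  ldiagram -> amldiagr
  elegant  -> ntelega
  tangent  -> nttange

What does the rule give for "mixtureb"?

Each output is the input with this applied: move the last 2 characters to the front (rotate right by 2).
"mixtureb" → "ebmixtur".

ebmixtur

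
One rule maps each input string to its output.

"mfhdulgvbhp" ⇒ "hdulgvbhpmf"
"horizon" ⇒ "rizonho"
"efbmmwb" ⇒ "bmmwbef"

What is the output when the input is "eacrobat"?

crobatea

Looking at the pairs, the operation is to move the first 2 characters to the end (rotate left by 2).
Doing the same to "eacrobat": "crobatea".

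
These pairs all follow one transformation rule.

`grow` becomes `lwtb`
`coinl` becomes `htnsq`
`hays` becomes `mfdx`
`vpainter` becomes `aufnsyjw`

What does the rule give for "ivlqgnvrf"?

The rule is to shift every letter 5 places forward in the alphabet (wrapping around).
For "ivlqgnvrf" the result is "naqvlsawk".

naqvlsawk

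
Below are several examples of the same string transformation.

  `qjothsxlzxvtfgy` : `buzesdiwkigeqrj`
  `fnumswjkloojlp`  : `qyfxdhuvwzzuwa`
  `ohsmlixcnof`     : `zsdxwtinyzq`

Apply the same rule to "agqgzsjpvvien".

The pattern: shift every letter 11 places forward in the alphabet (wrapping around).
"agqgzsjpvvien" → "lrbrkduaggtpy".

lrbrkduaggtpy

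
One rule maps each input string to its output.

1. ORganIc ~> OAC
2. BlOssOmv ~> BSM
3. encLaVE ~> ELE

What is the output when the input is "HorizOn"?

HIN

Rule — keep one character in every 3, starting at position 1 (positions 1st, 4th, 7th, ...), then convert every letter to uppercase.
For "HorizOn", step one produces "Hin"; step two turns that into "HIN".
(Check on "encLaVE": → "eLE" → "ELE" ✓)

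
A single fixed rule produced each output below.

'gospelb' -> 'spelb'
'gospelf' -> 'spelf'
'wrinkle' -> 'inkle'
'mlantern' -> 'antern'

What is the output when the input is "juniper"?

Each output is the input with this applied: delete the first 2 characters.
On "juniper" that produces "niper".

niper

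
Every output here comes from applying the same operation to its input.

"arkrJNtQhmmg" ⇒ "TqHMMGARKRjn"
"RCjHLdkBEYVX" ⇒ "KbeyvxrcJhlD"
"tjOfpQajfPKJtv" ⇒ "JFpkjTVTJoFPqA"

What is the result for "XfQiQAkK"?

qaKkxFqI

What's happening: swap the front and back halves of the string, then flip the case of every letter.
Starting from "XfQiQAkK": after the first operation, "QAkKXfQi"; after the second, "qaKkxFqI".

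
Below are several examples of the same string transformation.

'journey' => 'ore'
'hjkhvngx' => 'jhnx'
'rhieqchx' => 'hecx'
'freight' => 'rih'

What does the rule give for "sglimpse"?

gipe

Looking at the pairs, the operation is to keep every other character starting from the second (positions 2nd, 4th, 6th, ...).
On "sglimpse" that produces "gipe".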